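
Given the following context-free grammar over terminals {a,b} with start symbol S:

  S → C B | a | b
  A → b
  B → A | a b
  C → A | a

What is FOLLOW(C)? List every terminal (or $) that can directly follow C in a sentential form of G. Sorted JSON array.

FIRST sets, iterate to fixpoint:
pass 1:
  A via A→b: +{b}
  B via B→A: +{b}
  B via B→a b: +{a}
  C via C→A: +{b}
  C via C→a: +{a}
  S via S→C B: +{a,b}
  FIRST[S]={a,b}  FIRST[A]={b}  FIRST[B]={a,b}  FIRST[C]={a,b}
pass 2: done
  FIRST[S]={a,b}  FIRST[A]={b}  FIRST[B]={a,b}  FIRST[C]={a,b}

FOLLOW sets:
seed FOLLOW(S) with $
iter 1:
  S→C B: FOLLOW(C) ⊇ FIRST(B) = {a,b}; new: +{a,b}
  S→C B: FOLLOW(B) ⊇ FOLLOW(S) ⊇ {$}; new: +{$}
  S: {$}  A: {}  B: {$}  C: {a,b}
iter 2:
  B→A: FOLLOW(A) ⊇ FOLLOW(B) ⊇ {$}; new: +{$}
  C→A: FOLLOW(A) ⊇ FOLLOW(C) ⊇ {a,b}; new: +{a,b}
  S: {$}  A: {$,a,b}  B: {$}  C: {a,b}
iter 3: done
  S: {$}  A: {$,a,b}  B: {$}  C: {a,b}

FOLLOW(C) = ["a", "b"]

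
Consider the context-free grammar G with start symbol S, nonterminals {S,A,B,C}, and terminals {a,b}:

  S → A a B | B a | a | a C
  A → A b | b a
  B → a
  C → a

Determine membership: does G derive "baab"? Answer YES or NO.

CNF form of G:
  S -> A X2 | B T1 | T1 C | a
  A -> A T0 | T0 T1
  B -> a
  C -> a
  T0 -> b
  T1 -> a
  X2 -> T1 B

Fill CYK table bottom-up:
  T[0,0] 'b' = {T0}  orig:{}
  T[1,1] 'a' = {B,C,S,T1}  orig:{B,C,S}
  T[2,2] 'a' = {B,C,S,T1}  orig:{B,C,S}
  T[3,3] 'b' = {T0}  orig:{}
  T[0,1] 'ba' = {A}
  T[1,2] 'aa' = {S,X2}  orig:{S}
  T[2,3] 'ab' = ∅
  T[0,2] 'baa' = ∅
  T[1,3] 'aab' = ∅
  T[0,3] 'baab' = ∅

S ∉ T[0,3] ⇒ NO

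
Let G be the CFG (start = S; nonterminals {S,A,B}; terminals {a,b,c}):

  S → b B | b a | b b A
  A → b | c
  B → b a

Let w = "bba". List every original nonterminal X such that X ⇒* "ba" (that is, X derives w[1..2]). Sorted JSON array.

CNF form of G:
  S -> T0 B | T0 T1 | T0 X2
  A -> b | c
  B -> T0 T1
  T0 -> b
  T1 -> a
  X2 -> T0 A

CYK table (by increasing span), restricted to cells inside w[1..2]:
  [1..1]={A,T0}  "b"  orig:{A}
  [2..2]={T1}  "a"  orig:{}
  [1..2]={B,S}  "ba"

Original NTs in T[1,2] deriving "ba": ["B", "S"]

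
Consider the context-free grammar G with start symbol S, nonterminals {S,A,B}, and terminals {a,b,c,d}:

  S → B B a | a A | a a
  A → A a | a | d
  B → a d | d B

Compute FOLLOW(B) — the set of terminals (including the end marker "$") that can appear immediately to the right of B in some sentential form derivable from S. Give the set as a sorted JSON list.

FIRST iteration:
pass 1:
  A via A→a: +{a}
  A via A→d: +{d}
  B via B→a d: +{a}
  B via B→d B: +{d}
  S via S→B B a: +{a,d}
  FIRST(S)={a,d}  FIRST(A)={a,d}  FIRST(B)={a,d}
pass 2: done
  FIRST(S)={a,d}  FIRST(A)={a,d}  FIRST(B)={a,d}

Compute FOLLOW by fixpoint:
FOLLOW(S) := {$}
pass 1:
  A→A a: FOLLOW(A) ⊇ FIRST(a) = {a}; new: +{a}
  S→B B a: FOLLOW(B) ⊇ FIRST(B) = {a,d}; new: +{a,d}
  S→a A: FOLLOW(A) ⊇ FOLLOW(S) ⊇ {$}; new: +{$}
  FOLLOW[S]={$}  FOLLOW[A]={$,a}  FOLLOW[B]={a,d}
pass 2: — fixpoint
  FOLLOW[S]={$}  FOLLOW[A]={$,a}  FOLLOW[B]={a,d}

FOLLOW(B) = ["a", "d"]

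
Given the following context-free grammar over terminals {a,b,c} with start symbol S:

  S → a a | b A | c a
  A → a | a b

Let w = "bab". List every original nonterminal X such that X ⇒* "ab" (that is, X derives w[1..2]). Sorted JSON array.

Convert to CNF:
  S -> T0 T0 | T1 A | T2 T0
  A -> T0 T1 | a
  T0 -> a
  T1 -> b
  T2 -> c

CYK fill, restricted to cells inside w[1..2]:
  cell(1,1) a: {A,T0}  orig:{A}
  cell(2,2) b: {T1}  orig:{}
  cell(1,2) ab: {A}

Original NTs in T[1,2] deriving "ab": ["A"]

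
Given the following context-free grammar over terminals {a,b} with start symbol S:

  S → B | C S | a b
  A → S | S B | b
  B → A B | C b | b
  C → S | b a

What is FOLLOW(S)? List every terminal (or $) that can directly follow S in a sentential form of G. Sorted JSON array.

Compute FIRST by fixpoint:
[1]
  A via A→b: +{b}
  B via B→A B: +{b}
  C via C→b a: +{b}
  S via S→B: +{b}
  S via S→a b: +{a}
  S: {a,b}  A: {b}  B: {b}  C: {b}
[2]
  A via A→S: +{a}
  B via B→A B: +{a}
  C via C→S: +{a}
  S: {a,b}  A: {a,b}  B: {a,b}  C: {a,b}
[3] (no change)
  S: {a,b}  A: {a,b}  B: {a,b}  C: {a,b}

Compute FOLLOW by fixpoint:
FOLLOW(S) := {$}
[1]
  A→S B: FOLLOW(S) ⊇ FIRST(B) = {a,b}; new: +{a,b}
  B→A B: FOLLOW(A) ⊇ FIRST(B) = {a,b}; new: +{a,b}
  B→C b: FOLLOW(C) ⊇ FIRST(b) = {b}; new: +{b}
  S→B: FOLLOW(B) ⊇ FOLLOW(S) ⊇ {$,a,b}; new: +{$,a,b}
  S→C S: FOLLOW(C) ⊇ FIRST(S) = {a,b}; new: +{a}
  FOLLOW(S)={$,a,b}  FOLLOW(A)={a,b}  FOLLOW(B)={$,a,b}  FOLLOW(C)={a,b}
[2] — fixpoint
  FOLLOW(S)={$,a,b}  FOLLOW(A)={a,b}  FOLLOW(B)={$,a,b}  FOLLOW(C)={a,b}

FOLLOW(S) = ["$", "a", "b"]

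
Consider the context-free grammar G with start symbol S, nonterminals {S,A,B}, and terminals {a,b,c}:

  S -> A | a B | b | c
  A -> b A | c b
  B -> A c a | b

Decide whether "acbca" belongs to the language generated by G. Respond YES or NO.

Convert to CNF:
  S -> T0 A | T1 T0 | T2 B | b | c
  A -> T0 A | T1 T0
  B -> A X3 | b
  T0 -> b
  T1 -> c
  T2 -> a
  X3 -> T1 T2

Fill CYK table bottom-up:
  T[0,0] 'a' = {T2}  orig:{}
  T[1,1] 'c' = {S,T1}  orig:{S}
  T[2,2] 'b' = {B,S,T0}  orig:{B,S}
  T[3,3] 'c' = {S,T1}  orig:{S}
  T[4,4] 'a' = {T2}  orig:{}
  T[0,1] 'ac' = ∅
  T[1,2] 'cb' = {A,S}
  T[2,3] 'bc' = ∅
  T[3,4] 'ca' = {X3}  orig:{}
  T[0,2] 'acb' = ∅
  T[1,3] 'cbc' = ∅
  T[2,4] 'bca' = ∅
  T[0,3] 'acbc' = ∅
  T[1,4] 'cbca' = {B}
  T[0,4] 'acbca' = {S}

S ∈ T[0,4] ⇒ YES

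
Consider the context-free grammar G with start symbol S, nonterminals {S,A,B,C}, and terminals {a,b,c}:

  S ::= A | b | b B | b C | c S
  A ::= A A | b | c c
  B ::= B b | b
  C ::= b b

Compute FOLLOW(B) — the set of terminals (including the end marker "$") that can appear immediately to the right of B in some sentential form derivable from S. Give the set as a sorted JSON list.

FIRST iteration:
[1]
  A via A→b: +{b}
  A via A→c c: +{c}
  B via B→b: +{b}
  C via C→b b: +{b}
  S via S→A: +{b,c}
  FIRST(S)={b,c}  FIRST(A)={b,c}  FIRST(B)={b}  FIRST(C)={b}
[2] (stable)
  FIRST(S)={b,c}  FIRST(A)={b,c}  FIRST(B)={b}  FIRST(C)={b}

FOLLOW sets:
FOLLOW(S) := {$}
iter 1:
  A→A A: FOLLOW(A) ⊇ FIRST(A) = {b,c}; new: +{b,c}
  B→B b: FOLLOW(B) ⊇ FIRST(b) = {b}; new: +{b}
  S→A: FOLLOW(A) ⊇ FOLLOW(S) ⊇ {$}; new: +{$}
  S→b B: FOLLOW(B) ⊇ FOLLOW(S) ⊇ {$}; new: +{$}
  S→b C: FOLLOW(C) ⊇ FOLLOW(S) ⊇ {$}; new: +{$}
  FOLLOW(S)={$}  FOLLOW(A)={$,b,c}  FOLLOW(B)={$,b}  FOLLOW(C)={$}
iter 2: — fixpoint
  FOLLOW(S)={$}  FOLLOW(A)={$,b,c}  FOLLOW(B)={$,b}  FOLLOW(C)={$}

FOLLOW(B) = ["$", "b"]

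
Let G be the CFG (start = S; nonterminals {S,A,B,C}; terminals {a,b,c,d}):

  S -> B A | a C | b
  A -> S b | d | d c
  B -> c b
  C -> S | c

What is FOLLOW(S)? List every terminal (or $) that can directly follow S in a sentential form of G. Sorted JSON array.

Compute FIRST by fixpoint:
round 1:
  A via A→d: +{d}
  B via B→c b: +{c}
  C via C→c: +{c}
  S via S→B A: +{c}
  S via S→a C: +{a}
  S via S→b: +{b}
  S: {a,b,c}  A: {d}  B: {c}  C: {c}
round 2:
  A via A→S b: +{a,b,c}
  C via C→S: +{a,b}
  S: {a,b,c}  A: {a,b,c,d}  B: {c}  C: {a,b,c}
round 3: (stable)
  S: {a,b,c}  A: {a,b,c,d}  B: {c}  C: {a,b,c}

Compute FOLLOW by fixpoint:
FOLLOW(S) := {$}
pass 1:
  A→S b: FOLLOW(S) ⊇ FIRST(b) = {b}; new: +{b}
  S→B A: FOLLOW(B) ⊇ FIRST(A) = {a,b,c,d}; new: +{a,b,c,d}
  S→B A: FOLLOW(A) ⊇ FOLLOW(S) ⊇ {$,b}; new: +{$,b}
  S→a C: FOLLOW(C) ⊇ FOLLOW(S) ⊇ {$,b}; new: +{$,b}
  FOLLOW(S)={$,b}  FOLLOW(A)={$,b}  FOLLOW(B)={a,b,c,d}  FOLLOW(C)={$,b}
pass 2: — fixpoint
  FOLLOW(S)={$,b}  FOLLOW(A)={$,b}  FOLLOW(B)={a,b,c,d}  FOLLOW(C)={$,b}

FOLLOW(S) = ["$", "b"]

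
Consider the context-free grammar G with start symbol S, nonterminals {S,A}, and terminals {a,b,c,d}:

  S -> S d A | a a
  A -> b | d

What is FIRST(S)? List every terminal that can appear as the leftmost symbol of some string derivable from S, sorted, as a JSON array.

FIRST iteration:
pass 1:
  A via A→b: +{b}
  A via A→d: +{d}
  S via S→a a: +{a}
  S: {a}  A: {b,d}
pass 2: done
  S: {a}  A: {b,d}

FIRST(S) = ["a"]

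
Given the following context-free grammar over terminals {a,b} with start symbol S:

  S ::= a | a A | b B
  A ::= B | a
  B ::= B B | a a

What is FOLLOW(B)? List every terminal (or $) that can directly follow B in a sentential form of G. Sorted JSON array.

FIRST iteration:
iter 1:
  A via A→a: +{a}
  B via B→a a: +{a}
  S via S→a: +{a}
  S via S→b B: +{b}
  FIRST[S]={a,b}  FIRST[A]={a}  FIRST[B]={a}
iter 2: (no change)
  FIRST[S]={a,b}  FIRST[A]={a}  FIRST[B]={a}

Compute FOLLOW by fixpoint:
seed FOLLOW(S) with $
round 1:
  B→B B: FOLLOW(B) ⊇ FIRST(B) = {a}; new: +{a}
  S→a A: FOLLOW(A) ⊇ FOLLOW(S) ⊇ {$}; new: +{$}
  S→b B: FOLLOW(B) ⊇ FOLLOW(S) ⊇ {$}; new: +{$}
  S: {$}  A: {$}  B: {$,a}
round 2: — fixpoint
  S: {$}  A: {$}  B: {$,a}

FOLLOW(B) = ["$", "a"]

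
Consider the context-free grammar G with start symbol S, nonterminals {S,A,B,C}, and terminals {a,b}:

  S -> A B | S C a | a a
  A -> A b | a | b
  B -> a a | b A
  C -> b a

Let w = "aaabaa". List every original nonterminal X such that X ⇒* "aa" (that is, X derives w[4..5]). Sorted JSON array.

Convert to CNF:
  S -> A B | S X2 | T1 T1
  A -> A T0 | a | b
  B -> T0 A | T1 T1
  C -> T0 T1
  T0 -> b
  T1 -> a
  X2 -> C T1

CYK table (by increasing span) — only the sub-triangle for w[4..5]:
  cell(4,4) a: {A,T1}  orig:{A}
  cell(5,5) a: {A,T1}  orig:{A}
  cell(4,5) aa: {B,S}

Original NTs in T[4,5] deriving "aa": ["B", "S"]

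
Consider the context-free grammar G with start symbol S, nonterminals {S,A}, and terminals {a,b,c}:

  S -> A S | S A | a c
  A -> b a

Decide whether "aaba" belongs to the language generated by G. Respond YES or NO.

Convert to CNF:
  S -> A S | S A | T1 T2
  A -> T0 T1
  T0 -> b
  T1 -> a
  T2 -> c

CYK table (by increasing span):
  cell(0,0) a: {T1}  orig:{}
  cell(1,1) a: {T1}  orig:{}
  cell(2,2) b: {T0}  orig:{}
  cell(3,3) a: {T1}  orig:{}
  cell(0,1) aa: ∅
  cell(1,2) ab: ∅
  cell(2,3) ba: {A}
  cell(0,2) aab: ∅
  cell(1,3) aba: ∅
  cell(0,3) aaba: ∅

S ∉ T[0,3] ⇒ NO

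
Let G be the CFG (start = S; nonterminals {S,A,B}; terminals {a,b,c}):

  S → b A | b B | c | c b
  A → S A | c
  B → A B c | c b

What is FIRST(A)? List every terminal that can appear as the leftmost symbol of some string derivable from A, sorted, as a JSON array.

FIRST sets, iterate to fixpoint:
[1]
  A via A→c: +{c}
  B via B→A B c: +{c}
  S via S→b A: +{b}
  S via S→c: +{c}
  FIRST(S)={b,c}  FIRST(A)={c}  FIRST(B)={c}
[2]
  A via A→S A: +{b}
  B via B→A B c: +{b}
  FIRST(S)={b,c}  FIRST(A)={b,c}  FIRST(B)={b,c}
[3] (no change)
  FIRST(S)={b,c}  FIRST(A)={b,c}  FIRST(B)={b,c}

FIRST(A) = ["b", "c"]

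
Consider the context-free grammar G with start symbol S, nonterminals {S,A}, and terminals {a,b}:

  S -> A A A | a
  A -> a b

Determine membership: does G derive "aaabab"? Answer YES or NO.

CNF form of G:
  S -> A X2 | a
  A -> T0 T1
  T0 -> a
  T1 -> b
  X2 -> A A

CYK fill:
  cell(0,0) a: {S,T0}  orig:{S}
  cell(1,1) a: {S,T0}  orig:{S}
  cell(2,2) a: {S,T0}  orig:{S}
  cell(3,3) b: {T1}  orig:{}
  cell(4,4) a: {S,T0}  orig:{S}
  cell(5,5) b: {T1}  orig:{}
  cell(0,1) aa: ∅
  cell(1,2) aa: ∅
  cell(2,3) ab: {A}
  cell(3,4) ba: ∅
  cell(4,5) ab: {A}
  cell(0,2) aaa: ∅
  cell(1,3) aab: ∅
  cell(2,4) aba: ∅
  cell(3,5) bab: ∅
  cell(0,3) aaab: ∅
  cell(1,4) aaba: ∅
  cell(2,5) abab: {X2}  orig:{}
  cell(0,4) aaaba: ∅
  cell(1,5) aabab: ∅
  cell(0,5) aaabab: ∅

S ∉ T[0,5] ⇒ NO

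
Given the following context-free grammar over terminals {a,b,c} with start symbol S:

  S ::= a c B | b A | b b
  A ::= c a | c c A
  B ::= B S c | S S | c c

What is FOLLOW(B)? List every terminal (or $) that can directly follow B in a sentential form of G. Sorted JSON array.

FIRST sets, iterate to fixpoint:
[1]
  A via A→c a: +{c}
  B via B→c c: +{c}
  S via S→a c B: +{a}
  S via S→b A: +{b}
  S: {a,b}  A: {c}  B: {c}
[2]
  B via B→S S: +{a,b}
  S: {a,b}  A: {c}  B: {a,b,c}
[3] done
  S: {a,b}  A: {c}  B: {a,b,c}

FOLLOW iteration:
seed FOLLOW(S) with $
round 1:
  B→B S c: FOLLOW(B) ⊇ FIRST(S) = {a,b}; new: +{a,b}
  B→B S c: FOLLOW(S) ⊇ FIRST(c) = {c}; new: +{c}
  B→S S: FOLLOW(S) ⊇ FIRST(S) = {a,b}; new: +{a,b}
  S→a c B: FOLLOW(B) ⊇ FOLLOW(S) ⊇ {$,a,b,c}; new: +{$,c}
  S→b A: FOLLOW(A) ⊇ FOLLOW(S) ⊇ {$,a,b,c}; new: +{$,a,b,c}
  FOLLOW(S)={$,a,b,c}  FOLLOW(A)={$,a,b,c}  FOLLOW(B)={$,a,b,c}
round 2: — fixpoint
  FOLLOW(S)={$,a,b,c}  FOLLOW(A)={$,a,b,c}  FOLLOW(B)={$,a,b,c}

FOLLOW(B) = ["$", "a", "b", "c"]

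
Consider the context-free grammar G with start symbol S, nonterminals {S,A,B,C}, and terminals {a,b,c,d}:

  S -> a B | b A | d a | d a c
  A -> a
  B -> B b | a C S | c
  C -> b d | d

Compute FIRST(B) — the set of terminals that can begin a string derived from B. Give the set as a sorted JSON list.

FIRST iteration:
pass 1:
  A via A→a: +{a}
  B via B→a C S: +{a}
  B via B→c: +{c}
  C via C→b d: +{b}
  C via C→d: +{d}
  S via S→a B: +{a}
  S via S→b A: +{b}
  S via S→d a: +{d}
  FIRST[S]={a,b,d}  FIRST[A]={a}  FIRST[B]={a,c}  FIRST[C]={b,d}
pass 2: (no change)
  FIRST[S]={a,b,d}  FIRST[A]={a}  FIRST[B]={a,c}  FIRST[C]={b,d}

FIRST(B) = ["a", "c"]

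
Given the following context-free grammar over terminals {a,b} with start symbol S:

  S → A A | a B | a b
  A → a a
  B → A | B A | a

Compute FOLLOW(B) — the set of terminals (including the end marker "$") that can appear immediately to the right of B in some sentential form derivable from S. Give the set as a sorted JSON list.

FIRST iteration:
round 1:
  A via A→a a: +{a}
  B via B→A: +{a}
  S via S→A A: +{a}
  FIRST[S]={a}  FIRST[A]={a}  FIRST[B]={a}
round 2: — fixpoint
  FIRST[S]={a}  FIRST[A]={a}  FIRST[B]={a}

Compute FOLLOW by fixpoint:
FOLLOW(S) := {$}
[1]
  B→B A: FOLLOW(B) ⊇ FIRST(A) = {a}; new: +{a}
  B→B A: FOLLOW(A) ⊇ FOLLOW(B) ⊇ {a}; new: +{a}
  S→A A: FOLLOW(A) ⊇ FOLLOW(S) ⊇ {$}; new: +{$}
  S→a B: FOLLOW(B) ⊇ FOLLOW(S) ⊇ {$}; new: +{$}
  S: {$}  A: {$,a}  B: {$,a}
[2] (no change)
  S: {$}  A: {$,a}  B: {$,a}

FOLLOW(B) = ["$", "a"]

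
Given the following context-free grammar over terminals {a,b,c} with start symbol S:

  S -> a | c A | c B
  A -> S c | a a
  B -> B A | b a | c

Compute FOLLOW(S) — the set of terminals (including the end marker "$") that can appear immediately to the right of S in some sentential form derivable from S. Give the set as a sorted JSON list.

FIRST iteration:
[1]
  A via A→a a: +{a}
  B via B→b a: +{b}
  B via B→c: +{c}
  S via S→a: +{a}
  S via S→c A: +{c}
  FIRST(S)={a,c}  FIRST(A)={a}  FIRST(B)={b,c}
[2]
  A via A→S c: +{c}
  FIRST(S)={a,c}  FIRST(A)={a,c}  FIRST(B)={b,c}
[3] (no change)
  FIRST(S)={a,c}  FIRST(A)={a,c}  FIRST(B)={b,c}

FOLLOW sets:
initialize: $ ∈ FOLLOW(S)
[1]
  A→S c: FOLLOW(S) ⊇ FIRST(c) = {c}; new: +{c}
  B→B A: FOLLOW(B) ⊇ FIRST(A) = {a,c}; new: +{a,c}
  B→B A: FOLLOW(A) ⊇ FOLLOW(B) ⊇ {a,c}; new: +{a,c}
  S→c A: FOLLOW(A) ⊇ FOLLOW(S) ⊇ {$,c}; new: +{$}
  S→c B: FOLLOW(B) ⊇ FOLLOW(S) ⊇ {$,c}; new: +{$}
  S: {$,c}  A: {$,a,c}  B: {$,a,c}
[2] done
  S: {$,c}  A: {$,a,c}  B: {$,a,c}

FOLLOW(S) = ["$", "c"]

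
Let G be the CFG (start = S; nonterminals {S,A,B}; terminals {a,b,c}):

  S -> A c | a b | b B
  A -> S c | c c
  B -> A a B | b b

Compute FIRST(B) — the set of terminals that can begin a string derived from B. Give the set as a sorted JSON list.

Compute FIRST by fixpoint:
[1]
  A via A→c c: +{c}
  B via B→A a B: +{c}
  B via B→b b: +{b}
  S via S→A c: +{c}
  S via S→a b: +{a}
  S via S→b B: +{b}
  S: {a,b,c}  A: {c}  B: {b,c}
[2]
  A via A→S c: +{a,b}
  B via B→A a B: +{a}
  S: {a,b,c}  A: {a,b,c}  B: {a,b,c}
[3] done
  S: {a,b,c}  A: {a,b,c}  B: {a,b,c}

FIRST(B) = ["a", "b", "c"]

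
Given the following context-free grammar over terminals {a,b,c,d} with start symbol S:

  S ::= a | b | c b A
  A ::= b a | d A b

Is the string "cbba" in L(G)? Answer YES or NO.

Convert to CNF:
  S -> T3 X5 | a | b
  A -> T0 T1 | T2 X4
  T0 -> b
  T1 -> a
  T2 -> d
  T3 -> c
  X4 -> A T0
  X5 -> T0 A

Fill CYK table bottom-up:
  cell(0,0) c: {T3}  orig:{}
  cell(1,1) b: {S,T0}  orig:{S}
  cell(2,2) b: {S,T0}  orig:{S}
  cell(3,3) a: {S,T1}  orig:{S}
  cell(0,1) cb: ∅
  cell(1,2) bb: ∅
  cell(2,3) ba: {A}
  cell(0,2) cbb: ∅
  cell(1,3) bba: {X5}  orig:{}
  cell(0,3) cbba: {S}

S ∈ T[0,3] ⇒ YES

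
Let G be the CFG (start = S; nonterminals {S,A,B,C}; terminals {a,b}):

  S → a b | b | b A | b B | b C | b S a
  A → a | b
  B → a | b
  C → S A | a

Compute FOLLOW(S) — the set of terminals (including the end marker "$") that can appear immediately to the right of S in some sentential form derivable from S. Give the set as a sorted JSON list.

FIRST iteration:
pass 1:
  A via A→a: +{a}
  A via A→b: +{b}
  B via B→a: +{a}
  B via B→b: +{b}
  C via C→a: +{a}
  S via S→a b: +{a}
  S via S→b: +{b}
  FIRST[S]={a,b}  FIRST[A]={a,b}  FIRST[B]={a,b}  FIRST[C]={a}
pass 2:
  C via C→S A: +{b}
  FIRST[S]={a,b}  FIRST[A]={a,b}  FIRST[B]={a,b}  FIRST[C]={a,b}
pass 3: — fixpoint
  FIRST[S]={a,b}  FIRST[A]={a,b}  FIRST[B]={a,b}  FIRST[C]={a,b}

Compute FOLLOW by fixpoint:
seed FOLLOW(S) with $
round 1:
  C→S A: FOLLOW(S) ⊇ FIRST(A) = {a,b}; new: +{a,b}
  S→b A: FOLLOW(A) ⊇ FOLLOW(S) ⊇ {$,a,b}; new: +{$,a,b}
  S→b B: FOLLOW(B) ⊇ FOLLOW(S) ⊇ {$,a,b}; new: +{$,a,b}
  S→b C: FOLLOW(C) ⊇ FOLLOW(S) ⊇ {$,a,b}; new: +{$,a,b}
  FOLLOW[S]={$,a,b}  FOLLOW[A]={$,a,b}  FOLLOW[B]={$,a,b}  FOLLOW[C]={$,a,b}
round 2: (no change)
  FOLLOW[S]={$,a,b}  FOLLOW[A]={$,a,b}  FOLLOW[B]={$,a,b}  FOLLOW[C]={$,a,b}

FOLLOW(S) = ["$", "a", "b"]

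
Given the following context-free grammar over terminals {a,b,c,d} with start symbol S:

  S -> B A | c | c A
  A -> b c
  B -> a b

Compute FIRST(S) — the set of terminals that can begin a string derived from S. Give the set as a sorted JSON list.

Compute FIRST by fixpoint:
[1]
  A via A→b c: +{b}
  B via B→a b: +{a}
  S via S→B A: +{a}
  S via S→c: +{c}
  FIRST[S]={a,c}  FIRST[A]={b}  FIRST[B]={a}
[2] (no change)
  FIRST[S]={a,c}  FIRST[A]={b}  FIRST[B]={a}

FIRST(S) = ["a", "c"]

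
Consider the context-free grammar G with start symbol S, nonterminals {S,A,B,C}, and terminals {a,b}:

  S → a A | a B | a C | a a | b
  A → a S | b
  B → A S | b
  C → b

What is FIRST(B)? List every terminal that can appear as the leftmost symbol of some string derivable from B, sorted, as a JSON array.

FIRST iteration:
[1]
  A via A→a S: +{a}
  A via A→b: +{b}
  B via B→A S: +{a,b}
  C via C→b: +{b}
  S via S→a A: +{a}
  S via S→b: +{b}
  FIRST[S]={a,b}  FIRST[A]={a,b}  FIRST[B]={a,b}  FIRST[C]={b}
[2] (no change)
  FIRST[S]={a,b}  FIRST[A]={a,b}  FIRST[B]={a,b}  FIRST[C]={b}

FIRST(B) = ["a", "b"]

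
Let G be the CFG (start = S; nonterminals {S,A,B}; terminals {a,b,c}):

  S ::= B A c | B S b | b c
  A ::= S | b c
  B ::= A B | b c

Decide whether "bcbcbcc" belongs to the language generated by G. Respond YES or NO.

Convert to CNF:
  S -> B X4 | B X5 | T1 T0
  A -> B X2 | B X3 | T1 T0
  B -> A B | T1 T0
  T0 -> c
  T1 -> b
  X2 -> A T0
  X3 -> S T1
  X4 -> A T0
  X5 -> S T1

CYK fill:
  T[0,0] 'b' = {T1}  orig:{}
  T[1,1] 'c' = {T0}  orig:{}
  T[2,2] 'b' = {T1}  orig:{}
  T[3,3] 'c' = {T0}  orig:{}
  T[4,4] 'b' = {T1}  orig:{}
  T[5,5] 'c' = {T0}  orig:{}
  T[6,6] 'c' = {T0}  orig:{}
  T[0,1] 'bc' = {A,B,S}
  T[1,2] 'cb' = ∅
  T[2,3] 'bc' = {A,B,S}
  T[3,4] 'cb' = ∅
  T[4,5] 'bc' = {A,B,S}
  T[5,6] 'cc' = ∅
  T[0,2] 'bcb' = {X3,X5}  orig:{}
  T[1,3] 'cbc' = ∅
  T[2,4] 'bcb' = {X3,X5}  orig:{}
  T[3,5] 'cbc' = ∅
  T[4,6] 'bcc' = {X2,X4}  orig:{}
  T[0,3] 'bcbc' = {B}
  T[1,4] 'cbcb' = ∅
  T[2,5] 'bcbc' = {B}
  T[3,6] 'cbcc' = ∅
  T[0,4] 'bcbcb' = {A,S}
  T[1,5] 'cbcbc' = ∅
  T[2,6] 'bcbcc' = {A,S}
  T[0,5] 'bcbcbc' = {B,X2,X4}  orig:{B}
  T[1,6] 'cbcbcc' = ∅
  T[0,6] 'bcbcbcc' = {A,S}

S ∈ T[0,6] ⇒ YES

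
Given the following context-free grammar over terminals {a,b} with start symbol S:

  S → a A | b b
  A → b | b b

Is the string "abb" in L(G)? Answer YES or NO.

CNF form of G:
  S -> T0 T0 | T1 A
  A -> T0 T0 | b
  T0 -> b
  T1 -> a

CYK table (by increasing span):
  cell(0,0) a: {T1}  orig:{}
  cell(1,1) b: {A,T0}  orig:{A}
  cell(2,2) b: {A,T0}  orig:{A}
  cell(0,1) ab: {S}
  cell(1,2) bb: {A,S}
  cell(0,2) abb: {S}

S ∈ T[0,2] ⇒ YES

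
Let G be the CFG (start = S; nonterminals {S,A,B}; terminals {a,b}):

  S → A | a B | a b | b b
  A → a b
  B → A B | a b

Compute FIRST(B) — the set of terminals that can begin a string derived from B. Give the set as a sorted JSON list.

FIRST iteration:
[1]
  A via A→a b: +{a}
  B via B→A B: +{a}
  S via S→A: +{a}
  S via S→b b: +{b}
  FIRST[S]={a,b}  FIRST[A]={a}  FIRST[B]={a}
[2] (no change)
  FIRST[S]={a,b}  FIRST[A]={a}  FIRST[B]={a}

FIRST(B) = ["a"]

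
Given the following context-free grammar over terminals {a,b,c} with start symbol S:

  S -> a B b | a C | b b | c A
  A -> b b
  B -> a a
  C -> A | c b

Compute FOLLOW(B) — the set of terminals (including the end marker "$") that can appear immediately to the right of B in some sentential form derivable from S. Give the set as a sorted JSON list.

Compute FIRST by fixpoint:
round 1:
  A via A→b b: +{b}
  B via B→a a: +{a}
  C via C→A: +{b}
  C via C→c b: +{c}
  S via S→a B b: +{a}
  S via S→b b: +{b}
  S via S→c A: +{c}
  S: {a,b,c}  A: {b}  B: {a}  C: {b,c}
round 2: — fixpoint
  S: {a,b,c}  A: {b}  B: {a}  C: {b,c}

FOLLOW iteration:
FOLLOW(S) := {$}
round 1:
  S→a B b: FOLLOW(B) ⊇ FIRST(b) = {b}; new: +{b}
  S→a C: FOLLOW(C) ⊇ FOLLOW(S) ⊇ {$}; new: +{$}
  S→c A: FOLLOW(A) ⊇ FOLLOW(S) ⊇ {$}; new: +{$}
  FOLLOW[S]={$}  FOLLOW[A]={$}  FOLLOW[B]={b}  FOLLOW[C]={$}
round 2: — fixpoint
  FOLLOW[S]={$}  FOLLOW[A]={$}  FOLLOW[B]={b}  FOLLOW[C]={$}

FOLLOW(B) = ["b"]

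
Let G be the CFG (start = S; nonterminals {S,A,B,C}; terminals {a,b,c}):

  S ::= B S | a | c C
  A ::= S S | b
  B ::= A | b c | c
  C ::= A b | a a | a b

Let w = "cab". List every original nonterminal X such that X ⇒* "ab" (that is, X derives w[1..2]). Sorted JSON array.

Convert to CNF:
  S -> B S | T1 C | a
  A -> S S | b
  B -> S S | T0 T1 | b | c
  C -> A T0 | T2 T0 | T2 T2
  T0 -> b
  T1 -> c
  T2 -> a

CYK table (by increasing span) (cells [i..j] with 1 ≤ i ≤ j ≤ 2 only):
  T[1,1] 'a' = {S,T2}  orig:{S}
  T[2,2] 'b' = {A,B,T0}  orig:{A,B}
  T[1,2] 'ab' = {C}

Original NTs in T[1,2] deriving "ab": ["C"]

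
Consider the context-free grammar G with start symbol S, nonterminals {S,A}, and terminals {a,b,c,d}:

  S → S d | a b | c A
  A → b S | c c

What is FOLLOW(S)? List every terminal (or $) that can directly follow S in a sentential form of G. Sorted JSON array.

FIRST iteration:
[1]
  A via A→b S: +{b}
  A via A→c c: +{c}
  S via S→a b: +{a}
  S via S→c A: +{c}
  FIRST(S)={a,c}  FIRST(A)={b,c}
[2] done
  FIRST(S)={a,c}  FIRST(A)={b,c}

FOLLOW iteration:
initialize: $ ∈ FOLLOW(S)
pass 1:
  S→S d: FOLLOW(S) ⊇ FIRST(d) = {d}; new: +{d}
  S→c A: FOLLOW(A) ⊇ FOLLOW(S) ⊇ {$,d}; new: +{$,d}
  S: {$,d}  A: {$,d}
pass 2: (stable)
  S: {$,d}  A: {$,d}

FOLLOW(S) = ["$", "d"]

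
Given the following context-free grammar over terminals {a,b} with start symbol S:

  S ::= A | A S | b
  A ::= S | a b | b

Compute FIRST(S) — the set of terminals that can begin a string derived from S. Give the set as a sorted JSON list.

FIRST sets, iterate to fixpoint:
[1]
  A via A→a b: +{a}
  A via A→b: +{b}
  S via S→A: +{a,b}
  S: {a,b}  A: {a,b}
[2] (stable)
  S: {a,b}  A: {a,b}

FIRST(S) = ["a", "b"]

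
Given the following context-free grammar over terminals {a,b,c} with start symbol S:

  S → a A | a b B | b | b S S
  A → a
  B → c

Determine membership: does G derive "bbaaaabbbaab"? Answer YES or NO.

Convert to CNF:
  S -> T0 A | T0 X2 | T1 X3 | b
  A -> a
  B -> c
  T0 -> a
  T1 -> b
  X2 -> T1 B
  X3 -> S S

Fill CYK table bottom-up:
  [0..0]={S,T1}  "b"  orig:{S}
  [1..1]={S,T1}  "b"  orig:{S}
  [2..2]={A,T0}  "a"  orig:{A}
  [3..3]={A,T0}  "a"  orig:{A}
  [4..4]={A,T0}  "a"  orig:{A}
  [5..5]={A,T0}  "a"  orig:{A}
  [6..6]={S,T1}  "b"  orig:{S}
  [7..7]={S,T1}  "b"  orig:{S}
  [8..8]={S,T1}  "b"  orig:{S}
  [9..9]={A,T0}  "a"  orig:{A}
  [10..10]={A,T0}  "a"  orig:{A}
  [11..11]={S,T1}  "b"  orig:{S}
  [0..1]={X3}  "bb"  orig:{}
  [1..2]=∅  "ba"
  [2..3]={S}  "aa"
  [3..4]={S}  "aa"
  [4..5]={S}  "aa"
  [5..6]=∅  "ab"
  [6..7]={X3}  "bb"  orig:{}
  [7..8]={X3}  "bb"  orig:{}
  [8..9]=∅  "ba"
  [9..10]={S}  "aa"
  [10..11]=∅  "ab"
  [0..2]=∅  "bba"
  [1..3]={X3}  "baa"  orig:{}
  [2..4]=∅  "aaa"
  [3..5]=∅  "aaa"
  [4..6]={X3}  "aab"  orig:{}
  [5..7]=∅  "abb"
  [6..8]={S}  "bbb"
  [7..9]=∅  "bba"
  [8..10]={X3}  "baa"  orig:{}
  [9..11]={X3}  "aab"  orig:{}
  [0..3]={S}  "bbaa"
  [1..4]=∅  "baaa"
  [2..5]={X3}  "aaaa"  orig:{}
  [3..6]=∅  "aaab"
  [4..7]=∅  "aabb"
  [5..8]=∅  "abbb"
  [6..9]=∅  "bbba"
  [7..10]={S}  "bbaa"
  [8..11]={S}  "baab"
  [0..4]=∅  "bbaaa"
  [1..5]={S}  "baaaa"
  [2..6]=∅  "aaaab"
  [3..7]=∅  "aaabb"
  [4..8]={X3}  "aabbb"  orig:{}
  [5..9]=∅  "abbba"
  [6..10]={X3}  "bbbaa"  orig:{}
  [7..11]={X3}  "bbaab"  orig:{}
  [0..5]={X3}  "bbaaaa"  orig:{}
  [1..6]={X3}  "baaaab"  orig:{}
  [2..7]=∅  "aaaabb"
  [3..8]=∅  "aaabbb"
  [4..9]=∅  "aabbba"
  [5..10]=∅  "abbbaa"
  [6..11]={S}  "bbbaab"
  [0..6]={S}  "bbaaaab"
  [1..7]=∅  "baaaabb"
  [2..8]=∅  "aaaabbb"
  [3..9]=∅  "aaabbba"
  [4..10]=∅  "aabbbaa"
  [5..11]=∅  "abbbaab"
  [0..7]={X3}  "bbaaaabb"  orig:{}
  [1..8]={X3}  "baaaabbb"  orig:{}
  [2..9]=∅  "aaaabbba"
  [3..10]=∅  "aaabbbaa"
  [4..11]={X3}  "aabbbaab"  orig:{}
  [0..8]={S}  "bbaaaabbb"
  [1..9]=∅  "baaaabbba"
  [2..10]=∅  "aaaabbbaa"
  [3..11]=∅  "aaabbbaab"
  [0..9]=∅  "bbaaaabbba"
  [1..10]=∅  "baaaabbbaa"
  [2..11]=∅  "aaaabbbaab"
  [0..10]={X3}  "bbaaaabbbaa"  orig:{}
  [1..11]={X3}  "baaaabbbaab"  orig:{}
  [0..11]={S}  "bbaaaabbbaab"

S ∈ T[0,11] ⇒ YES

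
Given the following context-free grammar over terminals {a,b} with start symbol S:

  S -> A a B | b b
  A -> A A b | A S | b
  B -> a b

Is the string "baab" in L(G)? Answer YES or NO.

Convert to CNF:
  S -> A X3 | T0 T0
  A -> A S | A X2 | b
  B -> T1 T0
  T0 -> b
  T1 -> a
  X2 -> A T0
  X3 -> T1 B

CYK table (by increasing span):
  cell(0,0) b: {A,T0}  orig:{A}
  cell(1,1) a: {T1}  orig:{}
  cell(2,2) a: {T1}  orig:{}
  cell(3,3) b: {A,T0}  orig:{A}
  cell(0,1) ba: ∅
  cell(1,2) aa: ∅
  cell(2,3) ab: {B}
  cell(0,2) baa: ∅
  cell(1,3) aab: {X3}  orig:{}
  cell(0,3) baab: {S}

S ∈ T[0,3] ⇒ YES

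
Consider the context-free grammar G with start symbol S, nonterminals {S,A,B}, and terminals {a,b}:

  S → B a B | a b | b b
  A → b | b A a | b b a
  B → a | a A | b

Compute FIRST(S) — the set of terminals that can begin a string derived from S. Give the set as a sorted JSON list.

FIRST iteration:
[1]
  A via A→b: +{b}
  B via B→a: +{a}
  B via B→b: +{b}
  S via S→B a B: +{a,b}
  S: {a,b}  A: {b}  B: {a,b}
[2] (stable)
  S: {a,b}  A: {b}  B: {a,b}

FIRST(S) = ["a", "b"]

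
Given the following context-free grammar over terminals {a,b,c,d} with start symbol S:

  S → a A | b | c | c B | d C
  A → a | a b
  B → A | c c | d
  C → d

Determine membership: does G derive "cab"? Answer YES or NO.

Convert to CNF:
  S -> T0 A | T2 B | T3 C | b | c
  A -> T0 T1 | a
  B -> T0 T1 | T2 T2 | a | d
  C -> d
  T0 -> a
  T1 -> b
  T2 -> c
  T3 -> d

CYK table (by increasing span):
  [0..0]={S,T2}  "c"  orig:{S}
  [1..1]={A,B,T0}  "a"  orig:{A,B}
  [2..2]={S,T1}  "b"  orig:{S}
  [0..1]={S}  "ca"
  [1..2]={A,B}  "ab"
  [0..2]={S}  "cab"

S ∈ T[0,2] ⇒ YES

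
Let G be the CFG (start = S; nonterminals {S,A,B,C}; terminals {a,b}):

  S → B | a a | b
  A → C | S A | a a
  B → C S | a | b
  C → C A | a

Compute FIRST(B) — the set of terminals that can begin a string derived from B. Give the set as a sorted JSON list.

FIRST sets, iterate to fixpoint:
[1]
  A via A→a a: +{a}
  B via B→a: +{a}
  B via B→b: +{b}
  C via C→a: +{a}
  S via S→B: +{a,b}
  FIRST(S)={a,b}  FIRST(A)={a}  FIRST(B)={a,b}  FIRST(C)={a}
[2]
  A via A→S A: +{b}
  FIRST(S)={a,b}  FIRST(A)={a,b}  FIRST(B)={a,b}  FIRST(C)={a}
[3] (stable)
  FIRST(S)={a,b}  FIRST(A)={a,b}  FIRST(B)={a,b}  FIRST(C)={a}

FIRST(B) = ["a", "b"]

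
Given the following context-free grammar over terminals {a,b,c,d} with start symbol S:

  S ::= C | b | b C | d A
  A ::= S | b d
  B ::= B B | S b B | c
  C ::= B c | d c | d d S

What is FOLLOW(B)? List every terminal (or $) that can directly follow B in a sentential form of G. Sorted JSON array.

FIRST sets, iterate to fixpoint:
pass 1:
  A via A→b d: +{b}
  B via B→c: +{c}
  C via C→B c: +{c}
  C via C→d c: +{d}
  S via S→C: +{c,d}
  S via S→b: +{b}
  FIRST[S]={b,c,d}  FIRST[A]={b}  FIRST[B]={c}  FIRST[C]={c,d}
pass 2:
  A via A→S: +{c,d}
  B via B→S b B: +{b,d}
  C via C→B c: +{b}
  FIRST[S]={b,c,d}  FIRST[A]={b,c,d}  FIRST[B]={b,c,d}  FIRST[C]={b,c,d}
pass 3: (stable)
  FIRST[S]={b,c,d}  FIRST[A]={b,c,d}  FIRST[B]={b,c,d}  FIRST[C]={b,c,d}

FOLLOW iteration:
initialize: $ ∈ FOLLOW(S)
iter 1:
  B→B B: FOLLOW(B) ⊇ FIRST(B) = {b,c,d}; new: +{b,c,d}
  B→S b B: FOLLOW(S) ⊇ FIRST(b) = {b}; new: +{b}
  S→C: FOLLOW(C) ⊇ FOLLOW(S) ⊇ {$,b}; new: +{$,b}
  S→d A: FOLLOW(A) ⊇ FOLLOW(S) ⊇ {$,b}; new: +{$,b}
  FOLLOW[S]={$,b}  FOLLOW[A]={$,b}  FOLLOW[B]={b,c,d}  FOLLOW[C]={$,b}
iter 2: (stable)
  FOLLOW[S]={$,b}  FOLLOW[A]={$,b}  FOLLOW[B]={b,c,d}  FOLLOW[C]={$,b}

FOLLOW(B) = ["b", "c", "d"]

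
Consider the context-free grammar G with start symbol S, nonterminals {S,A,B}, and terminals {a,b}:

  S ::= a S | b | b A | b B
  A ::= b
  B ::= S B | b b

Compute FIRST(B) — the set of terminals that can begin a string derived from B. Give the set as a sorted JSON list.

FIRST sets, iterate to fixpoint:
iter 1:
  A via A→b: +{b}
  B via B→b b: +{b}
  S via S→a S: +{a}
  S via S→b: +{b}
  FIRST[S]={a,b}  FIRST[A]={b}  FIRST[B]={b}
iter 2:
  B via B→S B: +{a}
  FIRST[S]={a,b}  FIRST[A]={b}  FIRST[B]={a,b}
iter 3: (stable)
  FIRST[S]={a,b}  FIRST[A]={b}  FIRST[B]={a,b}

FIRST(B) = ["a", "b"]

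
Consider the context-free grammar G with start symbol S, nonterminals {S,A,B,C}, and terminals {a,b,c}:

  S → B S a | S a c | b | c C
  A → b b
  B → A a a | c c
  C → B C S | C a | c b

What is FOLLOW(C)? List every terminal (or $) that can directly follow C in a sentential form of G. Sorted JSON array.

FIRST iteration:
pass 1:
  A via A→b b: +{b}
  B via B→A a a: +{b}
  B via B→c c: +{c}
  C via C→B C S: +{b,c}
  S via S→B S a: +{b,c}
  FIRST[S]={b,c}  FIRST[A]={b}  FIRST[B]={b,c}  FIRST[C]={b,c}
pass 2: done
  FIRST[S]={b,c}  FIRST[A]={b}  FIRST[B]={b,c}  FIRST[C]={b,c}

Compute FOLLOW by fixpoint:
FOLLOW(S) := {$}
[1]
  B→A a a: FOLLOW(A) ⊇ FIRST(a) = {a}; new: +{a}
  C→B C S: FOLLOW(B) ⊇ FIRST(C) = {b,c}; new: +{b,c}
  C→B C S: FOLLOW(C) ⊇ FIRST(S) = {b,c}; new: +{b,c}
  C→B C S: FOLLOW(S) ⊇ FOLLOW(C) ⊇ {b,c}; new: +{b,c}
  C→C a: FOLLOW(C) ⊇ FIRST(a) = {a}; new: +{a}
  S→B S a: FOLLOW(S) ⊇ FIRST(a) = {a}; new: +{a}
  S→c C: FOLLOW(C) ⊇ FOLLOW(S) ⊇ {$,a,b,c}; new: +{$}
  S: {$,a,b,c}  A: {a}  B: {b,c}  C: {$,a,b,c}
[2] done
  S: {$,a,b,c}  A: {a}  B: {b,c}  C: {$,a,b,c}

FOLLOW(C) = ["$", "a", "b", "c"]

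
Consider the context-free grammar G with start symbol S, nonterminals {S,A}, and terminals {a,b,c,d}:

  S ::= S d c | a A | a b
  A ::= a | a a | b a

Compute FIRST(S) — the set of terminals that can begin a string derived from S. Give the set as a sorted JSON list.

Compute FIRST by fixpoint:
pass 1:
  A via A→a: +{a}
  A via A→b a: +{b}
  S via S→a A: +{a}
  FIRST(S)={a}  FIRST(A)={a,b}
pass 2: — fixpoint
  FIRST(S)={a}  FIRST(A)={a,b}

FIRST(S) = ["a"]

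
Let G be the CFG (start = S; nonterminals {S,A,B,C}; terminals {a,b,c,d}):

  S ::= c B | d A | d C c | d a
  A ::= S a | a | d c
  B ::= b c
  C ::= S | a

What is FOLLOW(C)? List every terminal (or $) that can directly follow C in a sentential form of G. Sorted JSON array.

FIRST iteration:
[1]
  A via A→a: +{a}
  A via A→d c: +{d}
  B via B→b c: +{b}
  C via C→a: +{a}
  S via S→c B: +{c}
  S via S→d A: +{d}
  FIRST[S]={c,d}  FIRST[A]={a,d}  FIRST[B]={b}  FIRST[C]={a}
[2]
  A via A→S a: +{c}
  C via C→S: +{c,d}
  FIRST[S]={c,d}  FIRST[A]={a,c,d}  FIRST[B]={b}  FIRST[C]={a,c,d}
[3] (no change)
  FIRST[S]={c,d}  FIRST[A]={a,c,d}  FIRST[B]={b}  FIRST[C]={a,c,d}

FOLLOW iteration:
FOLLOW(S) := {$}
pass 1:
  A→S a: FOLLOW(S) ⊇ FIRST(a) = {a}; new: +{a}
  S→c B: FOLLOW(B) ⊇ FOLLOW(S) ⊇ {$,a}; new: +{$,a}
  S→d A: FOLLOW(A) ⊇ FOLLOW(S) ⊇ {$,a}; new: +{$,a}
  S→d C c: FOLLOW(C) ⊇ FIRST(c) = {c}; new: +{c}
  FOLLOW[S]={$,a}  FOLLOW[A]={$,a}  FOLLOW[B]={$,a}  FOLLOW[C]={c}
pass 2:
  C→S: FOLLOW(S) ⊇ FOLLOW(C) ⊇ {c}; new: +{c}
  S→c B: FOLLOW(B) ⊇ FOLLOW(S) ⊇ {$,a,c}; new: +{c}
  S→d A: FOLLOW(A) ⊇ FOLLOW(S) ⊇ {$,a,c}; new: +{c}
  FOLLOW[S]={$,a,c}  FOLLOW[A]={$,a,c}  FOLLOW[B]={$,a,c}  FOLLOW[C]={c}
pass 3: (stable)
  FOLLOW[S]={$,a,c}  FOLLOW[A]={$,a,c}  FOLLOW[B]={$,a,c}  FOLLOW[C]={c}

FOLLOW(C) = ["c"]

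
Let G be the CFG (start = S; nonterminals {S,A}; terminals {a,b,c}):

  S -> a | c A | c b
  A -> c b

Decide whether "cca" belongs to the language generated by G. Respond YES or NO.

Convert to CNF:
  S -> T0 A | T0 T1 | a
  A -> T0 T1
  T0 -> c
  T1 -> b

CYK table (by increasing span):
  [0..0]={T0}  "c"  orig:{}
  [1..1]={T0}  "c"  orig:{}
  [2..2]={S}  "a"
  [0..1]=∅  "cc"
  [1..2]=∅  "ca"
  [0..2]=∅  "cca"

S ∉ T[0,2] ⇒ NO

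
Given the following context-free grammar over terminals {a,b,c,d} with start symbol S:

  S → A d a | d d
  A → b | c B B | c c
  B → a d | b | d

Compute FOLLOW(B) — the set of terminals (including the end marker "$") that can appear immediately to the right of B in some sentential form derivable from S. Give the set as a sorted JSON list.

Compute FIRST by fixpoint:
iter 1:
  A via A→b: +{b}
  A via A→c B B: +{c}
  B via B→a d: +{a}
  B via B→b: +{b}
  B via B→d: +{d}
  S via S→A d a: +{b,c}
  S via S→d d: +{d}
  S: {b,c,d}  A: {b,c}  B: {a,b,d}
iter 2: done
  S: {b,c,d}  A: {b,c}  B: {a,b,d}

Compute FOLLOW by fixpoint:
FOLLOW(S) := {$}
iter 1:
  A→c B B: FOLLOW(B) ⊇ FIRST(B) = {a,b,d}; new: +{a,b,d}
  S→A d a: FOLLOW(A) ⊇ FIRST(d) = {d}; new: +{d}
  FOLLOW(S)={$}  FOLLOW(A)={d}  FOLLOW(B)={a,b,d}
iter 2: (stable)
  FOLLOW(S)={$}  FOLLOW(A)={d}  FOLLOW(B)={a,b,d}

FOLLOW(B) = ["a", "b", "d"]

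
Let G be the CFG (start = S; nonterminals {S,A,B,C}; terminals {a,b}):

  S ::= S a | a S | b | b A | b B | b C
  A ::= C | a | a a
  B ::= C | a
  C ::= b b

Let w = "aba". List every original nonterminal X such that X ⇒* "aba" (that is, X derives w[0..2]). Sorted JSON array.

Convert to CNF:
  S -> S T0 | T0 S | T1 A | T1 B | T1 C | b
  A -> T0 T0 | T1 T1 | a
  B -> T1 T1 | a
  C -> T1 T1
  T0 -> a
  T1 -> b

Fill CYK table bottom-up (cells [i..j] with 0 ≤ i ≤ j ≤ 2 only):
  cell(0,0) a: {A,B,T0}  orig:{A,B}
  cell(1,1) b: {S,T1}  orig:{S}
  cell(2,2) a: {A,B,T0}  orig:{A,B}
  cell(0,1) ab: {S}
  cell(1,2) ba: {S}
  cell(0,2) aba: {S}

Original NTs in T[0,2] deriving "aba": ["S"]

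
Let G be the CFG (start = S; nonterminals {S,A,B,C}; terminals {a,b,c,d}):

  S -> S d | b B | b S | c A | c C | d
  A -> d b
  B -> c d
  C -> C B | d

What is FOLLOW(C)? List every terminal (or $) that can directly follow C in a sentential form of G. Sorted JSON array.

FIRST iteration:
pass 1:
  A via A→d b: +{d}
  B via B→c d: +{c}
  C via C→d: +{d}
  S via S→b B: +{b}
  S via S→c A: +{c}
  S via S→d: +{d}
  FIRST[S]={b,c,d}  FIRST[A]={d}  FIRST[B]={c}  FIRST[C]={d}
pass 2: — fixpoint
  FIRST[S]={b,c,d}  FIRST[A]={d}  FIRST[B]={c}  FIRST[C]={d}

Compute FOLLOW by fixpoint:
seed FOLLOW(S) with $
iter 1:
  C→C B: FOLLOW(C) ⊇ FIRST(B) = {c}; new: +{c}
  C→C B: FOLLOW(B) ⊇ FOLLOW(C) ⊇ {c}; new: +{c}
  S→S d: FOLLOW(S) ⊇ FIRST(d) = {d}; new: +{d}
  S→b B: FOLLOW(B) ⊇ FOLLOW(S) ⊇ {$,d}; new: +{$,d}
  S→c A: FOLLOW(A) ⊇ FOLLOW(S) ⊇ {$,d}; new: +{$,d}
  S→c C: FOLLOW(C) ⊇ FOLLOW(S) ⊇ {$,d}; new: +{$,d}
  S: {$,d}  A: {$,d}  B: {$,c,d}  C: {$,c,d}
iter 2: — fixpoint
  S: {$,d}  A: {$,d}  B: {$,c,d}  C: {$,c,d}

FOLLOW(C) = ["$", "c", "d"]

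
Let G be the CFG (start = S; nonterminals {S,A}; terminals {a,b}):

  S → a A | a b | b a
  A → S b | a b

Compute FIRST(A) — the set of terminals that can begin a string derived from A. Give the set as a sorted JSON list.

FIRST iteration:
iter 1:
  A via A→a b: +{a}
  S via S→a A: +{a}
  S via S→b a: +{b}
  S: {a,b}  A: {a}
iter 2:
  A via A→S b: +{b}
  S: {a,b}  A: {a,b}
iter 3: done
  S: {a,b}  A: {a,b}

FIRST(A) = ["a", "b"]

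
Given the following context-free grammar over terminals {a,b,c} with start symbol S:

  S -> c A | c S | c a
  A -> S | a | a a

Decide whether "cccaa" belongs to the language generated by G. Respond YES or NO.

Convert to CNF:
  S -> T1 A | T1 S | T1 T0
  A -> T0 T0 | T1 A | T1 S | T1 T0 | a
  T0 -> a
  T1 -> c

Fill CYK table bottom-up:
  cell(0,0) c: {T1}  orig:{}
  cell(1,1) c: {T1}  orig:{}
  cell(2,2) c: {T1}  orig:{}
  cell(3,3) a: {A,T0}  orig:{A}
  cell(4,4) a: {A,T0}  orig:{A}
  cell(0,1) cc: ∅
  cell(1,2) cc: ∅
  cell(2,3) ca: {A,S}
  cell(3,4) aa: {A}
  cell(0,2) ccc: ∅
  cell(1,3) cca: {A,S}
  cell(2,4) caa: {A,S}
  cell(0,3) ccca: {A,S}
  cell(1,4) ccaa: {A,S}
  cell(0,4) cccaa: {A,S}

S ∈ T[0,4] ⇒ YES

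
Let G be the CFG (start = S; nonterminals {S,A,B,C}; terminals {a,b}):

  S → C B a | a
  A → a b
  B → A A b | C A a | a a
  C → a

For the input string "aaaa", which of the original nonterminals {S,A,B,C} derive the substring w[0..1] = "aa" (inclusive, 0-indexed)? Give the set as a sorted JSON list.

Convert to CNF:
  S -> C X4 | a
  A -> T0 T1
  B -> A X2 | C X3 | T0 T0
  C -> a
  T0 -> a
  T1 -> b
  X2 -> A T1
  X3 -> A T0
  X4 -> B T0

CYK table (by increasing span) — only the sub-triangle for w[0..1]:
  T[0,0] 'a' = {C,S,T0}  orig:{C,S}
  T[1,1] 'a' = {C,S,T0}  orig:{C,S}
  T[0,1] 'aa' = {B}

Original NTs in T[0,1] deriving "aa": ["B"]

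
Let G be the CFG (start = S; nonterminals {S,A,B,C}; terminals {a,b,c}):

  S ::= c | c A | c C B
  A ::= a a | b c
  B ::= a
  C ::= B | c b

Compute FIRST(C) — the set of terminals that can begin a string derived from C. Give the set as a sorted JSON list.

Compute FIRST by fixpoint:
[1]
  A via A→a a: +{a}
  A via A→b c: +{b}
  B via B→a: +{a}
  C via C→B: +{a}
  C via C→c b: +{c}
  S via S→c: +{c}
  FIRST[S]={c}  FIRST[A]={a,b}  FIRST[B]={a}  FIRST[C]={a,c}
[2] done
  FIRST[S]={c}  FIRST[A]={a,b}  FIRST[B]={a}  FIRST[C]={a,c}

FIRST(C) = ["a", "c"]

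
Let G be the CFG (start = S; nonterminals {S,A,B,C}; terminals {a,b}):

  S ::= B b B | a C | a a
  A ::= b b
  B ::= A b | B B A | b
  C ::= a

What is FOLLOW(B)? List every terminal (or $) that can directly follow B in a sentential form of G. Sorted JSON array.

Compute FIRST by fixpoint:
[1]
  A via A→b b: +{b}
  B via B→A b: +{b}
  C via C→a: +{a}
  S via S→B b B: +{b}
  S via S→a C: +{a}
  FIRST(S)={a,b}  FIRST(A)={b}  FIRST(B)={b}  FIRST(C)={a}
[2] (no change)
  FIRST(S)={a,b}  FIRST(A)={b}  FIRST(B)={b}  FIRST(C)={a}

Compute FOLLOW by fixpoint:
seed FOLLOW(S) with $
pass 1:
  B→A b: FOLLOW(A) ⊇ FIRST(b) = {b}; new: +{b}
  B→B B A: FOLLOW(B) ⊇ FIRST(B) = {b}; new: +{b}
  S→B b B: FOLLOW(B) ⊇ FOLLOW(S) ⊇ {$}; new: +{$}
  S→a C: FOLLOW(C) ⊇ FOLLOW(S) ⊇ {$}; new: +{$}
  FOLLOW[S]={$}  FOLLOW[A]={b}  FOLLOW[B]={$,b}  FOLLOW[C]={$}
pass 2:
  B→B B A: FOLLOW(A) ⊇ FOLLOW(B) ⊇ {$,b}; new: +{$}
  FOLLOW[S]={$}  FOLLOW[A]={$,b}  FOLLOW[B]={$,b}  FOLLOW[C]={$}
pass 3: — fixpoint
  FOLLOW[S]={$}  FOLLOW[A]={$,b}  FOLLOW[B]={$,b}  FOLLOW[C]={$}

FOLLOW(B) = ["$", "b"]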